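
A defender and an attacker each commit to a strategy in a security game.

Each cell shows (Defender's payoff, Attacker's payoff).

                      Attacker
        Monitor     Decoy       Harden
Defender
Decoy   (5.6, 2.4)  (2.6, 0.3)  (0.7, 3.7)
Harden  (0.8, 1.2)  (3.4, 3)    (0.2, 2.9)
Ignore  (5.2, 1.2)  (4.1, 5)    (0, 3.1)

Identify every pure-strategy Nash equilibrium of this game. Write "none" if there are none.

Pure-strategy Nash equilibria: (Decoy, Harden), (Ignore, Decoy)

Defender against Monitor: payoffs 5.6, 0.8, 5.2 → best response Decoy.
Defender against Decoy: payoffs 2.6, 3.4, 4.1 → best response Ignore.
Defender against Harden: payoffs 0.7, 0.2, 0 → best response Decoy.
Attacker against Decoy: payoffs 2.4, 0.3, 3.7 → best response Harden.
Attacker against Harden: payoffs 1.2, 3, 2.9 → best response Decoy.
Attacker against Ignore: payoffs 1.2, 5, 3.1 → best response Decoy.
Mutual best responses: (Decoy, Harden); (Ignore, Decoy).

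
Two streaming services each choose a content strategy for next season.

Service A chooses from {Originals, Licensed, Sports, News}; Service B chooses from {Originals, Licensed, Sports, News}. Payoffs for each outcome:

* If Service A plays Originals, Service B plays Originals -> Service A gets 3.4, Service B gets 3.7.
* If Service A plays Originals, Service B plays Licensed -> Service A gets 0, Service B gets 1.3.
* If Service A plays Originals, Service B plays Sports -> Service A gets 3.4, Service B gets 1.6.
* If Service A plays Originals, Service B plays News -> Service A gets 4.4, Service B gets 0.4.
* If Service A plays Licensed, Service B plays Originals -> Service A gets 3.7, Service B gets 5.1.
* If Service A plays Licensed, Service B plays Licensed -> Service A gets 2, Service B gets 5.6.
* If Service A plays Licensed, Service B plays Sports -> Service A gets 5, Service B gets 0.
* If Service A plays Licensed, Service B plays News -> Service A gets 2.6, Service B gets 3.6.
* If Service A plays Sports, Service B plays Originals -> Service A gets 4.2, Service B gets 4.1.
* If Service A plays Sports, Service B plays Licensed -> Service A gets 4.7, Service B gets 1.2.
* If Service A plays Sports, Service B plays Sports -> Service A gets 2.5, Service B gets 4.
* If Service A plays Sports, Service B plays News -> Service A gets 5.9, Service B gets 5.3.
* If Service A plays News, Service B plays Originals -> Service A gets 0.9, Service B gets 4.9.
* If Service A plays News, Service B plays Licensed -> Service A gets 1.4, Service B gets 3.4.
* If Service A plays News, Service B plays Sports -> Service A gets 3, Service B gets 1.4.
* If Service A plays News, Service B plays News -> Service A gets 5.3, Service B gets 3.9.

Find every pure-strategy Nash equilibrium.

For each player, find the best response to each opponent profile; mutual best responses are the pure NE.
Service A against Originals: payoffs 3.4, 3.7, 4.2, 0.9 → best response Sports.
Service A against Licensed: payoffs 0, 2, 4.7, 1.4 → best response Sports.
Service A against Sports: payoffs 3.4, 5, 2.5, 3 → best response Licensed.
Service A against News: payoffs 4.4, 2.6, 5.9, 5.3 → best response Sports.
Service B against Originals: payoffs 3.7, 1.3, 1.6, 0.4 → best response Originals.
Service B against Licensed: payoffs 5.1, 5.6, 0, 3.6 → best response Licensed.
Service B against Sports: payoffs 4.1, 1.2, 4, 5.3 → best response News.
Service B against News: payoffs 4.9, 3.4, 1.4, 3.9 → best response Originals.
Mutual best responses: (Sports, News).

(Sports, News)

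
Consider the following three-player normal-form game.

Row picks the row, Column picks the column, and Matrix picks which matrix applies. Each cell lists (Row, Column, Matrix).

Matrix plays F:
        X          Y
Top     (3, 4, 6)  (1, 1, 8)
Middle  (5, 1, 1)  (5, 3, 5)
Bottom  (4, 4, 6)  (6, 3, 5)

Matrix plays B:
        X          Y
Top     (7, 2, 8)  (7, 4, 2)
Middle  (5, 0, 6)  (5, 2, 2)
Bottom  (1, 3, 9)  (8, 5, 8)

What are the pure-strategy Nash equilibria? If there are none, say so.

The unique pure-strategy Nash equilibrium is (Bottom, Y, B).

Row against (X, F): payoffs 3, 5, 4 → best response Middle.
Row against (X, B): payoffs 7, 5, 1 → best response Top.
Row against (Y, F): payoffs 1, 5, 6 → best response Bottom.
Row against (Y, B): payoffs 7, 5, 8 → best response Bottom.
Column against (Top, F): payoffs 4, 1 → best response X.
Column against (Top, B): payoffs 2, 4 → best response Y.
Column against (Middle, F): payoffs 1, 3 → best response Y.
Column against (Middle, B): payoffs 0, 2 → best response Y.
Column against (Bottom, F): payoffs 4, 3 → best response X.
Column against (Bottom, B): payoffs 3, 5 → best response Y.
Matrix against (Top, X): payoffs 6, 8 → best response B.
Matrix against (Top, Y): payoffs 8, 2 → best response F.
Matrix against (Middle, X): payoffs 1, 6 → best response B.
Matrix against (Middle, Y): payoffs 5, 2 → best response F.
Matrix against (Bottom, X): payoffs 6, 9 → best response B.
Matrix against (Bottom, Y): payoffs 5, 8 → best response B.
Mutual best responses: (Bottom, Y, B).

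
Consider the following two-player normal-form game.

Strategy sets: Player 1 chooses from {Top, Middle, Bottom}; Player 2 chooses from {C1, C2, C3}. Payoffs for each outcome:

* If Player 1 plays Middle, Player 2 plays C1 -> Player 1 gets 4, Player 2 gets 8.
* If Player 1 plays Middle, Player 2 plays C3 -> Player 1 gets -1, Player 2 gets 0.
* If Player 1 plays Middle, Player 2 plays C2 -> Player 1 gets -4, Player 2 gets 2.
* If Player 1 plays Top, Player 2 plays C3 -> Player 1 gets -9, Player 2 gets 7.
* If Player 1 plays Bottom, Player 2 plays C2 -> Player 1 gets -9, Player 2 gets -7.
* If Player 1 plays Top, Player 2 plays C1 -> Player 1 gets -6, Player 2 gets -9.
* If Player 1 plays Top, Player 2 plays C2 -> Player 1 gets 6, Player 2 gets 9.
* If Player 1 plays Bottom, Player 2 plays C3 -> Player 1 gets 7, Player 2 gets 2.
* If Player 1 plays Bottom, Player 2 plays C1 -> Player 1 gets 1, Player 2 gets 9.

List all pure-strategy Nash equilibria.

Player 1 against C1: payoffs -6, 4, 1 → best response Middle.
Player 1 against C2: payoffs 6, -4, -9 → best response Top.
Player 1 against C3: payoffs -9, -1, 7 → best response Bottom.
Player 2 against Top: payoffs -9, 9, 7 → best response C2.
Player 2 against Middle: payoffs 8, 2, 0 → best response C1.
Player 2 against Bottom: payoffs 9, -7, 2 → best response C1.
Mutual best responses: (Top, C2); (Middle, C1).

The pure Nash equilibria are (Top, C2) and (Middle, C1).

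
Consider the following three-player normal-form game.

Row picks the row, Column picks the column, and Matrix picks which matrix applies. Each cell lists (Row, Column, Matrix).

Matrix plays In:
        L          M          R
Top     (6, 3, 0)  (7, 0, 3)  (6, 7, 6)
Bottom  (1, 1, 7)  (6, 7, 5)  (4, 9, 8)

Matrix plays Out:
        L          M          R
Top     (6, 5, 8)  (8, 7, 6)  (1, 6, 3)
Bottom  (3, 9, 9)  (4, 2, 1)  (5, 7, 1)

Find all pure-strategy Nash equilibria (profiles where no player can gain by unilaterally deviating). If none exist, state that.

(Top, M, Out), (Top, R, In)

(Top, L, In): Column can switch to R (3 → 7). Not NE.
(Top, L, Out): Column can switch to M (5 → 7). Not NE.
(Top, M, In): Column can switch to L (0 → 3). Not NE.
(Top, M, Out): Row gets 8, best alternative 4; Column gets 7, best alternative 6; Matrix gets 6, best alternative 3. No profitable deviation — NE.
(Top, R, In): Row gets 6, best alternative 4; Column gets 7, best alternative 3; Matrix gets 6, best alternative 3. No profitable deviation — NE.
(Top, R, Out): Row can switch to Bottom (1 → 5). Not NE.
(Bottom, L, In): Row can switch to Top (1 → 6). Not NE.
(Bottom, L, Out): Row can switch to Top (3 → 6). Not NE.
(Bottom, M, In): Row can switch to Top (6 → 7). Not NE.
(Bottom, M, Out): Row can switch to Top (4 → 8). Not NE.
(Bottom, R, In): Row can switch to Top (4 → 6). Not NE.
(Bottom, R, Out): Column can switch to L (7 → 9). Not NE.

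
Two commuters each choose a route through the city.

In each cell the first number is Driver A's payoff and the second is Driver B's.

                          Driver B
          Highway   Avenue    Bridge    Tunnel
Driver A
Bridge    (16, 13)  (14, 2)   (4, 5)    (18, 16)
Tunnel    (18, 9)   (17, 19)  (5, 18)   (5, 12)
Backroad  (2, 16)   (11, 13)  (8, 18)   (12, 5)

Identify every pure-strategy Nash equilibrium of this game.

Driver A against Highway: payoffs 16, 18, 2 → best response Tunnel.
Driver A against Avenue: payoffs 14, 17, 11 → best response Tunnel.
Driver A against Bridge: payoffs 4, 5, 8 → best response Backroad.
Driver A against Tunnel: payoffs 18, 5, 12 → best response Bridge.
Driver B against Bridge: payoffs 13, 2, 5, 16 → best response Tunnel.
Driver B against Tunnel: payoffs 9, 19, 18, 12 → best response Avenue.
Driver B against Backroad: payoffs 16, 13, 18, 5 → best response Bridge.
Mutual best responses: (Bridge, Tunnel); (Tunnel, Avenue); (Backroad, Bridge).

The pure Nash equilibria are (Bridge, Tunnel); (Tunnel, Avenue); (Backroad, Bridge).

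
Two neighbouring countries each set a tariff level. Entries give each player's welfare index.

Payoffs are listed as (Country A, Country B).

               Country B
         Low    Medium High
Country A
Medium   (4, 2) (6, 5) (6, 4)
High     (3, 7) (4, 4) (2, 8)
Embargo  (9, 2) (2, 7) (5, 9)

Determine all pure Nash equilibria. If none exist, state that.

Check each profile: it is a Nash equilibrium iff no player can strictly gain by switching unilaterally.
(Medium, Low): Country A can switch to Embargo (4 → 9). Not NE.
(Medium, Medium): Country A gets 6, best alternative 4; Country B gets 5, best alternative 4. No profitable deviation — NE.
(Medium, High): Country B can switch to Medium (4 → 5). Not NE.
(High, Low): Country A can switch to Medium (3 → 4). Not NE.
(High, Medium): Country A can switch to Medium (4 → 6). Not NE.
(High, High): Country A can switch to Medium (2 → 6). Not NE.
(Embargo, Low): Country B can switch to Medium (2 → 7). Not NE.
(The remaining 2 profiles each have a profitable deviation by the same check.)

Pure NE: (Medium, Medium)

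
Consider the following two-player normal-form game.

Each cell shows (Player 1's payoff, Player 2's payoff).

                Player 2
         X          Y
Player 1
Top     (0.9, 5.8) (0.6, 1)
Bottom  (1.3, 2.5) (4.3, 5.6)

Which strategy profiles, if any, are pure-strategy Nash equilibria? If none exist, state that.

The unique pure-strategy Nash equilibrium is (Bottom, Y).

Player 1 against X: payoffs 0.9, 1.3 → best response Bottom.
Player 1 against Y: payoffs 0.6, 4.3 → best response Bottom.
Player 2 against Top: payoffs 5.8, 1 → best response X.
Player 2 against Bottom: payoffs 2.5, 5.6 → best response Y.
Mutual best responses: (Bottom, Y).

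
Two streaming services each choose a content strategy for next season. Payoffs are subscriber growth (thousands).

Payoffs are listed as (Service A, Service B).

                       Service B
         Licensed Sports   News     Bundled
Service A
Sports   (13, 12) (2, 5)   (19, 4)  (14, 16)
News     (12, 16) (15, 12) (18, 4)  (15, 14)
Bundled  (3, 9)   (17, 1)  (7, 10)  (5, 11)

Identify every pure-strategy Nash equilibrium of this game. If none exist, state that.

(Sports, Licensed): Service B can switch to Bundled (12 → 16). Not NE.
(Sports, Sports): Service A can switch to News (2 → 15). Not NE.
(Sports, News): Service B can switch to Licensed (4 → 12). Not NE.
(Sports, Bundled): Service A can switch to News (14 → 15). Not NE.
(News, Licensed): Service A can switch to Sports (12 → 13). Not NE.
(News, Sports): Service A can switch to Bundled (15 → 17). Not NE.
(News, News): Service A can switch to Sports (18 → 19). Not NE.
(News, Bundled): Service B can switch to Licensed (14 → 16). Not NE.
(The remaining 4 profiles each have a profitable deviation by the same check.)

There is no pure-strategy Nash equilibrium.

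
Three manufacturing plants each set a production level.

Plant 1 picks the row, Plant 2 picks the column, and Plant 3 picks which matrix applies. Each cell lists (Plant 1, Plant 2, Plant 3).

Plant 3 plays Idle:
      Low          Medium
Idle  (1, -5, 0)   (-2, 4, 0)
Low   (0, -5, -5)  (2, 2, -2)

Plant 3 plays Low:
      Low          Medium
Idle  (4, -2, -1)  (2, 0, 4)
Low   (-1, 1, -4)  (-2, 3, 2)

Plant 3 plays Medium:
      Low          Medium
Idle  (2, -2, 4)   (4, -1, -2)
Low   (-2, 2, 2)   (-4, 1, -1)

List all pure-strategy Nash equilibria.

The unique pure-strategy Nash equilibrium is (Idle, Medium, Low).

Plant 1 against (Low, Idle): payoffs 1, 0 → best response Idle.
Plant 1 against (Low, Low): payoffs 4, -1 → best response Idle.
Plant 1 against (Low, Medium): payoffs 2, -2 → best response Idle.
Plant 1 against (Medium, Idle): payoffs -2, 2 → best response Low.
Plant 1 against (Medium, Low): payoffs 2, -2 → best response Idle.
Plant 1 against (Medium, Medium): payoffs 4, -4 → best response Idle.
Plant 2 against (Idle, Idle): payoffs -5, 4 → best response Medium.
Plant 2 against (Idle, Low): payoffs -2, 0 → best response Medium.
Plant 2 against (Idle, Medium): payoffs -2, -1 → best response Medium.
Plant 2 against (Low, Idle): payoffs -5, 2 → best response Medium.
Plant 2 against (Low, Low): payoffs 1, 3 → best response Medium.
Plant 2 against (Low, Medium): payoffs 2, 1 → best response Low.
Plant 3 against (Idle, Low): payoffs 0, -1, 4 → best response Medium.
Plant 3 against (Idle, Medium): payoffs 0, 4, -2 → best response Low.
Plant 3 against (Low, Low): payoffs -5, -4, 2 → best response Medium.
Plant 3 against (Low, Medium): payoffs -2, 2, -1 → best response Low.
Mutual best responses: (Idle, Medium, Low).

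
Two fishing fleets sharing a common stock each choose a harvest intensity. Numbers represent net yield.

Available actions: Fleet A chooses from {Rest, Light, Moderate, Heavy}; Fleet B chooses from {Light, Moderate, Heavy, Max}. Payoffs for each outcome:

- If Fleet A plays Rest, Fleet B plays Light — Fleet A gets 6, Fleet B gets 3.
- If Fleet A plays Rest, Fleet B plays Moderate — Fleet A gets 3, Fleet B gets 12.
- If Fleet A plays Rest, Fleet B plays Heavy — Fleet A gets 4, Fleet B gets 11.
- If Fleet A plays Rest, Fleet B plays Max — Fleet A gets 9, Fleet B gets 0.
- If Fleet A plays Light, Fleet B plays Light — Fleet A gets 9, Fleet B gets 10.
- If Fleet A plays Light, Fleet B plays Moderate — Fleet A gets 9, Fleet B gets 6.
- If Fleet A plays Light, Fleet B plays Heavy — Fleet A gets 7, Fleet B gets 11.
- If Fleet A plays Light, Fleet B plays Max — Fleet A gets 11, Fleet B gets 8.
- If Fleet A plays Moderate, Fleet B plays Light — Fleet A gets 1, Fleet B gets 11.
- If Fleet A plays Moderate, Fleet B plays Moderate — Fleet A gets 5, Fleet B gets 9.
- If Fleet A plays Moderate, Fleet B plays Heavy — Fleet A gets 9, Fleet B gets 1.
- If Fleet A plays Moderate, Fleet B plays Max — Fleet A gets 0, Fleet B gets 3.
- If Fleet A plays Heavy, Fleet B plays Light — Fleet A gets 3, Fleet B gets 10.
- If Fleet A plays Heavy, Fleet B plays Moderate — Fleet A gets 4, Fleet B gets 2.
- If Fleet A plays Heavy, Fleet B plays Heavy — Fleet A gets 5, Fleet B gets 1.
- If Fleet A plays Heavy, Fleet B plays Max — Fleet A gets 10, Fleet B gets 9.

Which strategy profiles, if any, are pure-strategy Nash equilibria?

Mark each player's best response to every combination of opponents' strategies; a profile where every player is best-responding is a pure Nash equilibrium.
Fleet A against Light: payoffs 6, 9, 1, 3 → best response Light.
Fleet A against Moderate: payoffs 3, 9, 5, 4 → best response Light.
Fleet A against Heavy: payoffs 4, 7, 9, 5 → best response Moderate.
Fleet A against Max: payoffs 9, 11, 0, 10 → best response Light.
Fleet B against Rest: payoffs 3, 12, 11, 0 → best response Moderate.
Fleet B against Light: payoffs 10, 6, 11, 8 → best response Heavy.
Fleet B against Moderate: payoffs 11, 9, 1, 3 → best response Light.
Fleet B against Heavy: payoffs 10, 2, 1, 9 → best response Light.
No profile is a mutual best response for all players.

none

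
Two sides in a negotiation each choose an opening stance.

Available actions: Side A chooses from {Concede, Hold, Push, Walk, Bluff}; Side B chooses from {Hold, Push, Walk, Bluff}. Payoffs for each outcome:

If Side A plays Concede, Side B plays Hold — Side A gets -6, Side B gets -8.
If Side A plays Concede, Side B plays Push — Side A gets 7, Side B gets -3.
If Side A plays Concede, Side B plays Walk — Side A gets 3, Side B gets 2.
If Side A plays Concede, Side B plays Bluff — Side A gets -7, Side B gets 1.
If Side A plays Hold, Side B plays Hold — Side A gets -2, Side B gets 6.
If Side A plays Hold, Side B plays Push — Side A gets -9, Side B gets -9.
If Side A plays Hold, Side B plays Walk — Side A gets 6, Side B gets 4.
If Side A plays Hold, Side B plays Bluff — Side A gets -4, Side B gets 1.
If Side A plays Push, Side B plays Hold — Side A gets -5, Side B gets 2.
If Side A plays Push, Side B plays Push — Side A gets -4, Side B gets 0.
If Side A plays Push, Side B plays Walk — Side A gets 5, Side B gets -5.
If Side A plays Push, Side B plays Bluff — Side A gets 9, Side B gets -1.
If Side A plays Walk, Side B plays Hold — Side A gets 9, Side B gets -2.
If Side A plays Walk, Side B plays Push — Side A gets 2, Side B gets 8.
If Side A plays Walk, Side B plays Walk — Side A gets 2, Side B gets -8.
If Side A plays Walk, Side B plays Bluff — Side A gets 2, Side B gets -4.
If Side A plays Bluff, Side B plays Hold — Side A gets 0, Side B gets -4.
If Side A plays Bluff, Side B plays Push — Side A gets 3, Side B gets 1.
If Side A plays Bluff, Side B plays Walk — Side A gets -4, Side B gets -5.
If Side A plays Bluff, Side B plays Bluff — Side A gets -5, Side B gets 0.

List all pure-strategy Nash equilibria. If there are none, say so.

No pure-strategy Nash equilibrium.

Mark each player's best response to every combination of opponents' strategies; a profile where every player is best-responding is a pure Nash equilibrium.
Side A against Hold: payoffs -6, -2, -5, 9, 0 → best response Walk.
Side A against Push: payoffs 7, -9, -4, 2, 3 → best response Concede.
Side A against Walk: payoffs 3, 6, 5, 2, -4 → best response Hold.
Side A against Bluff: payoffs -7, -4, 9, 2, -5 → best response Push.
Side B against Concede: payoffs -8, -3, 2, 1 → best response Walk.
Side B against Hold: payoffs 6, -9, 4, 1 → best response Hold.
Side B against Push: payoffs 2, 0, -5, -1 → best response Hold.
Side B against Walk: payoffs -2, 8, -8, -4 → best response Push.
Side B against Bluff: payoffs -4, 1, -5, 0 → best response Push.
No profile is a mutual best response for all players.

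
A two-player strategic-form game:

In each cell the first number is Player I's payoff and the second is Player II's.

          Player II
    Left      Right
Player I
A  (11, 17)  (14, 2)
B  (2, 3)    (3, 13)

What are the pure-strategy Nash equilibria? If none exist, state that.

(A, Left)

(A, Left): Player I gets 11, best alternative 2; Player II gets 17, best alternative 2. No profitable deviation — NE.
(A, Right): Player II can switch to Left (2 → 17). Not NE.
(B, Left): Player I can switch to A (2 → 11). Not NE.
(B, Right): Player I can switch to A (3 → 14). Not NE.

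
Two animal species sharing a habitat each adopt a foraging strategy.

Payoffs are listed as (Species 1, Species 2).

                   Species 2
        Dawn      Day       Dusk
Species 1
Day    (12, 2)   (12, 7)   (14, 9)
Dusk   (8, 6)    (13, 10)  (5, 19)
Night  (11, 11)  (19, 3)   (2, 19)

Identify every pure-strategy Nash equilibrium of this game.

(Day, Dusk)

For each strategy profile, look for a profitable unilateral deviation.
(Day, Dawn): Species 2 can switch to Day (2 → 7). Not NE.
(Day, Day): Species 1 can switch to Dusk (12 → 13). Not NE.
(Day, Dusk): Species 1 gets 14, best alternative 5; Species 2 gets 9, best alternative 7. No profitable deviation — NE.
(Dusk, Dawn): Species 1 can switch to Day (8 → 12). Not NE.
(Dusk, Day): Species 1 can switch to Night (13 → 19). Not NE.
(Dusk, Dusk): Species 1 can switch to Day (5 → 14). Not NE.
(Night, Dawn): Species 1 can switch to Day (11 → 12). Not NE.
(Night, Day): Species 2 can switch to Dawn (3 → 11). Not NE.
(Night, Dusk): Species 1 can switch to Day (2 → 14). Not NE.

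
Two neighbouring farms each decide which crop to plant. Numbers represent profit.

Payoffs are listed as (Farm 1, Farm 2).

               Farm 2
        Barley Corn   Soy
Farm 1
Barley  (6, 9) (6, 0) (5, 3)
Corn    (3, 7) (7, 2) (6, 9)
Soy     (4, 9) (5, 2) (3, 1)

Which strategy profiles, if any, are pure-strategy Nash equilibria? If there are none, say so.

The pure Nash equilibria are (Barley, Barley); (Corn, Soy).

Farm 1 against Barley: payoffs 6, 3, 4 → best response Barley.
Farm 1 against Corn: payoffs 6, 7, 5 → best response Corn.
Farm 1 against Soy: payoffs 5, 6, 3 → best response Corn.
Farm 2 against Barley: payoffs 9, 0, 3 → best response Barley.
Farm 2 against Corn: payoffs 7, 2, 9 → best response Soy.
Farm 2 against Soy: payoffs 9, 2, 1 → best response Barley.
Mutual best responses: (Barley, Barley); (Corn, Soy).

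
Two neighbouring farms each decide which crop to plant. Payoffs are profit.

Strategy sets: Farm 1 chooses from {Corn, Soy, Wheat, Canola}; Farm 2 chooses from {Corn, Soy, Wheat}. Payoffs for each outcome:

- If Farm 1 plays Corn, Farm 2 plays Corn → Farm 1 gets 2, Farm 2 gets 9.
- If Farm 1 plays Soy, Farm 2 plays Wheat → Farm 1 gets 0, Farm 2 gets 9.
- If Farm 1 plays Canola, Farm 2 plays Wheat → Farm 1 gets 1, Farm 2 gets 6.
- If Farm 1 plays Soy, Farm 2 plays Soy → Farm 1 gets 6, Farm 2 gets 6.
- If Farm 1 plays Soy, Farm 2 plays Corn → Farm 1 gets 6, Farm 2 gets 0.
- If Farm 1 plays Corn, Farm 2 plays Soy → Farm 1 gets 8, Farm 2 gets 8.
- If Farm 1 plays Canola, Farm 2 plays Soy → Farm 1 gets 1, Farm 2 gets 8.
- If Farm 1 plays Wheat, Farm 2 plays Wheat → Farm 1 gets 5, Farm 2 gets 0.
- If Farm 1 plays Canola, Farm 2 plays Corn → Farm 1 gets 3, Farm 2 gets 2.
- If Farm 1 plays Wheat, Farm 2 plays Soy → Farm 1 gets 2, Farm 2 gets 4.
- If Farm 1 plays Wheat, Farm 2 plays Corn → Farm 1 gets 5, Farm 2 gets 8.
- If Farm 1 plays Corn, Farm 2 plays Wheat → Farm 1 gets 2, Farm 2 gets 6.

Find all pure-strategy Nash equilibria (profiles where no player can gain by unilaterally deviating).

This game has no pure Nash equilibrium.

Mark each player's best response to every combination of opponents' strategies; a profile where every player is best-responding is a pure Nash equilibrium.
Farm 1 against Corn: payoffs 2, 6, 5, 3 → best response Soy.
Farm 1 against Soy: payoffs 8, 6, 2, 1 → best response Corn.
Farm 1 against Wheat: payoffs 2, 0, 5, 1 → best response Wheat.
Farm 2 against Corn: payoffs 9, 8, 6 → best response Corn.
Farm 2 against Soy: payoffs 0, 6, 9 → best response Wheat.
Farm 2 against Wheat: payoffs 8, 4, 0 → best response Corn.
Farm 2 against Canola: payoffs 2, 8, 6 → best response Soy.
No profile is a mutual best response for all players.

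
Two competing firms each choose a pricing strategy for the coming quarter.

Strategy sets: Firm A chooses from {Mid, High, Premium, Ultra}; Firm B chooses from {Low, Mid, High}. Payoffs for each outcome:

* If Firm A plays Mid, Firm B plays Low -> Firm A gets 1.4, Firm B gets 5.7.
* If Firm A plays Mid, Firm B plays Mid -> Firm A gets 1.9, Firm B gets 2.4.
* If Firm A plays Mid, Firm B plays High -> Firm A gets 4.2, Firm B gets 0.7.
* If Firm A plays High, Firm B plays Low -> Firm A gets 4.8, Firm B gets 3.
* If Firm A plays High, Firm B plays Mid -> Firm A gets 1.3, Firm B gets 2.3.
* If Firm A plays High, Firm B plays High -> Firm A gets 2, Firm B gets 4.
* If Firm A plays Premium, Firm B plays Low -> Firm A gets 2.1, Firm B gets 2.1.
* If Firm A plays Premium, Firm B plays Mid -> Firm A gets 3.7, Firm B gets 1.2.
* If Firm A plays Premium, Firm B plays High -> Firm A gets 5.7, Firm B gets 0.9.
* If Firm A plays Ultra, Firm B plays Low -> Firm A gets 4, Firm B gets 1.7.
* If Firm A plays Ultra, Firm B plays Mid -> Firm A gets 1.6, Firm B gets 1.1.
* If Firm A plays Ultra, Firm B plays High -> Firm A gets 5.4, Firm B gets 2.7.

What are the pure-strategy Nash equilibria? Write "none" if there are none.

This game has no pure Nash equilibrium.

Firm A against Low: payoffs 1.4, 4.8, 2.1, 4 → best response High.
Firm A against Mid: payoffs 1.9, 1.3, 3.7, 1.6 → best response Premium.
Firm A against High: payoffs 4.2, 2, 5.7, 5.4 → best response Premium.
Firm B against Mid: payoffs 5.7, 2.4, 0.7 → best response Low.
Firm B against High: payoffs 3, 2.3, 4 → best response High.
Firm B against Premium: payoffs 2.1, 1.2, 0.9 → best response Low.
Firm B against Ultra: payoffs 1.7, 1.1, 2.7 → best response High.
No profile is a mutual best response for all players.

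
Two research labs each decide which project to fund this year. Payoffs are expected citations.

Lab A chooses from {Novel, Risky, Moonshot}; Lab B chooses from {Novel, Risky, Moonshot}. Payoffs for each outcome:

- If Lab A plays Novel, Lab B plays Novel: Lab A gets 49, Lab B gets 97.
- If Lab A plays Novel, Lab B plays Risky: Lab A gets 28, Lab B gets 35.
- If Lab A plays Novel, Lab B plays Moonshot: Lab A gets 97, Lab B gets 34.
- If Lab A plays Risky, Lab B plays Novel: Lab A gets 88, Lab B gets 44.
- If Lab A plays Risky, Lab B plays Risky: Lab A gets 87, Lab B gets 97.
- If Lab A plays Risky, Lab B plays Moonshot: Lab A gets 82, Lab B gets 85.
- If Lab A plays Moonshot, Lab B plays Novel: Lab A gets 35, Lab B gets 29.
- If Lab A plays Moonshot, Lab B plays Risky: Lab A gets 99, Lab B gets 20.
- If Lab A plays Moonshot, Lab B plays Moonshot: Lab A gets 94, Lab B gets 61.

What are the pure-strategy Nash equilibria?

This game has no pure Nash equilibrium.

(Novel, Novel): Lab A can switch to Risky (49 → 88). Not NE.
(Novel, Risky): Lab A can switch to Risky (28 → 87). Not NE.
(Novel, Moonshot): Lab B can switch to Novel (34 → 97). Not NE.
(Risky, Novel): Lab B can switch to Risky (44 → 97). Not NE.
(Risky, Risky): Lab A can switch to Moonshot (87 → 99). Not NE.
(Risky, Moonshot): Lab A can switch to Novel (82 → 97). Not NE.
(Moonshot, Novel): Lab A can switch to Novel (35 → 49). Not NE.
(Moonshot, Risky): Lab B can switch to Novel (20 → 29). Not NE.
(The remaining 1 profile has a profitable deviation by the same check.)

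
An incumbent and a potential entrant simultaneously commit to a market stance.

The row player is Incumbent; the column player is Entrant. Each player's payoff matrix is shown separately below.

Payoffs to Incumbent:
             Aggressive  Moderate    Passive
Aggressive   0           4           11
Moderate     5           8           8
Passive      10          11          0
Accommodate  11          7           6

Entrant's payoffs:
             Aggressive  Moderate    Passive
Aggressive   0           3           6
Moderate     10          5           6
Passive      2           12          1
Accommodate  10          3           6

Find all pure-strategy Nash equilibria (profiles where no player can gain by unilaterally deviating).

(Aggressive, Passive) and (Passive, Moderate) and (Accommodate, Aggressive)

(Aggressive, Aggressive): Incumbent can switch to Moderate (0 → 5). Not NE.
(Aggressive, Moderate): Incumbent can switch to Moderate (4 → 8). Not NE.
(Aggressive, Passive): Incumbent gets 11, best alternative 8; Entrant gets 6, best alternative 3. No profitable deviation — NE.
(Moderate, Aggressive): Incumbent can switch to Passive (5 → 10). Not NE.
(Moderate, Moderate): Incumbent can switch to Passive (8 → 11). Not NE.
(Moderate, Passive): Incumbent can switch to Aggressive (8 → 11). Not NE.
(Passive, Aggressive): Incumbent can switch to Accommodate (10 → 11). Not NE.
(Passive, Moderate): Incumbent gets 11, best alternative 8; Entrant gets 12, best alternative 2. No profitable deviation — NE.
(Accommodate, Aggressive): Incumbent gets 11, best alternative 10; Entrant gets 10, best alternative 6. No profitable deviation — NE.
(The remaining 3 profiles each have a profitable deviation by the same check.)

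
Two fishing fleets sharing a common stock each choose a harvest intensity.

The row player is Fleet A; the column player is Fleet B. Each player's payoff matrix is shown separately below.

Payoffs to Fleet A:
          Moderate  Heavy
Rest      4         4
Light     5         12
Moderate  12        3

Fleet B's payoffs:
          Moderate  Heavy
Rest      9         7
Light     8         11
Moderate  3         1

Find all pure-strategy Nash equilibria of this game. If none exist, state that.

Fleet A against Moderate: payoffs 4, 5, 12 → best response Moderate.
Fleet A against Heavy: payoffs 4, 12, 3 → best response Light.
Fleet B against Rest: payoffs 9, 7 → best response Moderate.
Fleet B against Light: payoffs 8, 11 → best response Heavy.
Fleet B against Moderate: payoffs 3, 1 → best response Moderate.
Mutual best responses: (Light, Heavy); (Moderate, Moderate).

(Light, Heavy), (Moderate, Moderate)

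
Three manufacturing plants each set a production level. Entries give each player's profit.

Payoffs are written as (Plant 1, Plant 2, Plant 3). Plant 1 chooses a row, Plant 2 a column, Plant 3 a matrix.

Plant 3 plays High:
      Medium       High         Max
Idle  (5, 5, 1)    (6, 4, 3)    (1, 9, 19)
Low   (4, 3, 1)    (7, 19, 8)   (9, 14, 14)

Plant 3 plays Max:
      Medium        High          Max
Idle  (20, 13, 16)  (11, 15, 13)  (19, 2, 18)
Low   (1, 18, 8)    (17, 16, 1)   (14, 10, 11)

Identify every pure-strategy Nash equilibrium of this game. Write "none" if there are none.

Pure NE: (Low, High, High)

For each strategy profile, look for a profitable unilateral deviation.
(Idle, Medium, High): Plant 2 can switch to Max (5 → 9). Not NE.
(Idle, Medium, Max): Plant 2 can switch to High (13 → 15). Not NE.
(Idle, High, High): Plant 1 can switch to Low (6 → 7). Not NE.
(Idle, High, Max): Plant 1 can switch to Low (11 → 17). Not NE.
(Idle, Max, High): Plant 1 can switch to Low (1 → 9). Not NE.
(Idle, Max, Max): Plant 2 can switch to Medium (2 → 13). Not NE.
(Low, Medium, High): Plant 1 can switch to Idle (4 → 5). Not NE.
(Low, Medium, Max): Plant 1 can switch to Idle (1 → 20). Not NE.
(Low, High, High): Plant 1 gets 7, best alternative 6; Plant 2 gets 19, best alternative 14; Plant 3 gets 8, best alternative 1. No profitable deviation — NE.
(The remaining 3 profiles each have a profitable deviation by the same check.)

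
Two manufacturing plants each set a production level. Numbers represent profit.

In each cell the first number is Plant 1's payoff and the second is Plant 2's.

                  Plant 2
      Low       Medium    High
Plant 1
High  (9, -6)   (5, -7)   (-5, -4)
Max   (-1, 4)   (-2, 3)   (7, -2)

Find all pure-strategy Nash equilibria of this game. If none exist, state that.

There is no pure-strategy Nash equilibrium.

Plant 1 against Low: payoffs 9, -1 → best response High.
Plant 1 against Medium: payoffs 5, -2 → best response High.
Plant 1 against High: payoffs -5, 7 → best response Max.
Plant 2 against High: payoffs -6, -7, -4 → best response High.
Plant 2 against Max: payoffs 4, 3, -2 → best response Low.
No profile is a mutual best response for all players.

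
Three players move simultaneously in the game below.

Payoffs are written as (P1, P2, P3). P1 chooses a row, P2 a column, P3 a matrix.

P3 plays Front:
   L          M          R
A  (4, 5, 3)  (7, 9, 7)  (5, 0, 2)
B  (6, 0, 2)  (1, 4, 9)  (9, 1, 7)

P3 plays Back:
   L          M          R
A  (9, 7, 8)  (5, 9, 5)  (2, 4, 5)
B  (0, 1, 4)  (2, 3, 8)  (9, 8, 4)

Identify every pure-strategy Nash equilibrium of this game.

(A, M, Front)

Mark each player's best response to every combination of opponents' strategies; a profile where every player is best-responding is a pure Nash equilibrium.
P1 against (L, Front): payoffs 4, 6 → best response B.
P1 against (L, Back): payoffs 9, 0 → best response A.
P1 against (M, Front): payoffs 7, 1 → best response A.
P1 against (M, Back): payoffs 5, 2 → best response A.
P1 against (R, Front): payoffs 5, 9 → best response B.
P1 against (R, Back): payoffs 2, 9 → best response B.
P2 against (A, Front): payoffs 5, 9, 0 → best response M.
P2 against (A, Back): payoffs 7, 9, 4 → best response M.
P2 against (B, Front): payoffs 0, 4, 1 → best response M.
P2 against (B, Back): payoffs 1, 3, 8 → best response R.
P3 against (A, L): payoffs 3, 8 → best response Back.
P3 against (A, M): payoffs 7, 5 → best response Front.
P3 against (A, R): payoffs 2, 5 → best response Back.
P3 against (B, L): payoffs 2, 4 → best response Back.
P3 against (B, M): payoffs 9, 8 → best response Front.
P3 against (B, R): payoffs 7, 4 → best response Front.
Mutual best responses: (A, M, Front).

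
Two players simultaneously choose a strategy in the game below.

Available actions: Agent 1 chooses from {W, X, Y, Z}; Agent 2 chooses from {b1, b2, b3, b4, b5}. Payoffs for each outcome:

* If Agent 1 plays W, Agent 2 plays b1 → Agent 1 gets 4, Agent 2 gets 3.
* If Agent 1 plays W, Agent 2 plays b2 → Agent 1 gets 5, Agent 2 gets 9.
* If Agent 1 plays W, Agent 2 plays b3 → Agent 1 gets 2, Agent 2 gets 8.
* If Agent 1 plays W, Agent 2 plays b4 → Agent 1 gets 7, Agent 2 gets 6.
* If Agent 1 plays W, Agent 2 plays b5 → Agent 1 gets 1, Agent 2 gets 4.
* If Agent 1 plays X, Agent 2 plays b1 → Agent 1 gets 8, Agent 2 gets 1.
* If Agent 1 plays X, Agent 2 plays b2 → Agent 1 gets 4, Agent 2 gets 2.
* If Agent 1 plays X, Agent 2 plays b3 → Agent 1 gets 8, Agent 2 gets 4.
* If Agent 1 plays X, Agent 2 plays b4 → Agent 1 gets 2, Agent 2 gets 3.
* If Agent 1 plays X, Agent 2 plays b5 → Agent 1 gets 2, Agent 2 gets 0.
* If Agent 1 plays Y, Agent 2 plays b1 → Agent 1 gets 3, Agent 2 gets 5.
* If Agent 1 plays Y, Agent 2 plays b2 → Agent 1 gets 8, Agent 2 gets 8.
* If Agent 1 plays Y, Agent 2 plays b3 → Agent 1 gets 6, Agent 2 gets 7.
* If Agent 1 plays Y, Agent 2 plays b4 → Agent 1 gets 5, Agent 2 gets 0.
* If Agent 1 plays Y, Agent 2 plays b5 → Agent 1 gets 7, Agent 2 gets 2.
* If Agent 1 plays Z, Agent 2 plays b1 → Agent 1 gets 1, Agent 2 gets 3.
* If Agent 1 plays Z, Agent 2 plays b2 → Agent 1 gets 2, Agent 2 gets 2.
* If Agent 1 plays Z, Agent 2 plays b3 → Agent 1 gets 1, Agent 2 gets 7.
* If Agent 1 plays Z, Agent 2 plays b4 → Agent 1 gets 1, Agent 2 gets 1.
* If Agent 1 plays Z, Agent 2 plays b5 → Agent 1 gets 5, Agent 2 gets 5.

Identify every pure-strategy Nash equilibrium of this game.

Check each profile: it is a Nash equilibrium iff no player can strictly gain by switching unilaterally.
(W, b1): Agent 1 can switch to X (4 → 8). Not NE.
(W, b2): Agent 1 can switch to Y (5 → 8). Not NE.
(W, b3): Agent 1 can switch to X (2 → 8). Not NE.
(W, b4): Agent 2 can switch to b2 (6 → 9). Not NE.
(W, b5): Agent 1 can switch to X (1 → 2). Not NE.
(X, b1): Agent 2 can switch to b2 (1 → 2). Not NE.
(X, b2): Agent 1 can switch to W (4 → 5). Not NE.
(X, b3): Agent 1 gets 8, best alternative 6; Agent 2 gets 4, best alternative 3. No profitable deviation — NE.
(X, b4): Agent 1 can switch to W (2 → 7). Not NE.
(X, b5): Agent 1 can switch to Y (2 → 7). Not NE.
(Y, b1): Agent 1 can switch to W (3 → 4). Not NE.
(Y, b2): Agent 1 gets 8, best alternative 5; Agent 2 gets 8, best alternative 7. No profitable deviation — NE.
(Y, b3): Agent 1 can switch to X (6 → 8). Not NE.
(Y, b4): Agent 1 can switch to W (5 → 7). Not NE.
(The remaining 6 profiles each have a profitable deviation by the same check.)

(X, b3) and (Y, b2)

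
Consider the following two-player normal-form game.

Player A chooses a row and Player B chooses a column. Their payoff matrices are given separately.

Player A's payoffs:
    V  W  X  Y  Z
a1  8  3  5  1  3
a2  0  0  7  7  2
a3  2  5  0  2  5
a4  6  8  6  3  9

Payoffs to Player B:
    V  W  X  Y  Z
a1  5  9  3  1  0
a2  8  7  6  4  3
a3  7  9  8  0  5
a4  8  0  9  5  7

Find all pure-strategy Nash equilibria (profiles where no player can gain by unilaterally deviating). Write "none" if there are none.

none

(a1, V): Player B can switch to W (5 → 9). Not NE.
(a1, W): Player A can switch to a3 (3 → 5). Not NE.
(a1, X): Player A can switch to a2 (5 → 7). Not NE.
(a1, Y): Player A can switch to a2 (1 → 7). Not NE.
(a1, Z): Player A can switch to a3 (3 → 5). Not NE.
(a2, V): Player A can switch to a1 (0 → 8). Not NE.
(The remaining 14 profiles each have a profitable deviation by the same check.)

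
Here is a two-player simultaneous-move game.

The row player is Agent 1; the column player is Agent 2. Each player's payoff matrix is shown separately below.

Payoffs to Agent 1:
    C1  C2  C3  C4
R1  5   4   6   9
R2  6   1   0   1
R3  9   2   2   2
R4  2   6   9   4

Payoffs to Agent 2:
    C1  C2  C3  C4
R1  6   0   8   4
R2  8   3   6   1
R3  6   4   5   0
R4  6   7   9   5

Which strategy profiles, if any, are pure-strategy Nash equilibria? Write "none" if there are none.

Check each profile: it is a Nash equilibrium iff no player can strictly gain by switching unilaterally.
(R1, C1): Agent 1 can switch to R2 (5 → 6). Not NE.
(R1, C2): Agent 1 can switch to R4 (4 → 6). Not NE.
(R1, C3): Agent 1 can switch to R4 (6 → 9). Not NE.
(R1, C4): Agent 2 can switch to C1 (4 → 6). Not NE.
(R2, C1): Agent 1 can switch to R3 (6 → 9). Not NE.
(R2, C2): Agent 1 can switch to R1 (1 → 4). Not NE.
(R2, C3): Agent 1 can switch to R1 (0 → 6). Not NE.
(R2, C4): Agent 1 can switch to R1 (1 → 9). Not NE.
(R3, C1): Agent 1 gets 9, best alternative 6; Agent 2 gets 6, best alternative 5. No profitable deviation — NE.
(R4, C3): Agent 1 gets 9, best alternative 6; Agent 2 gets 9, best alternative 7. No profitable deviation — NE.
(The remaining 6 profiles each have a profitable deviation by the same check.)

The pure Nash equilibria are (R3, C1), (R4, C3).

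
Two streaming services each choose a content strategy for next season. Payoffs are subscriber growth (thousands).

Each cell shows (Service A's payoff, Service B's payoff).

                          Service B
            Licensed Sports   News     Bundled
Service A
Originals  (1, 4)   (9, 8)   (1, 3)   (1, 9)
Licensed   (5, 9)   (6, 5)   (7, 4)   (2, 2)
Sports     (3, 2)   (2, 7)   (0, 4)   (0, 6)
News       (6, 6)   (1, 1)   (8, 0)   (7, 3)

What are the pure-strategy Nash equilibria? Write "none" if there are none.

(Originals, Licensed): Service A can switch to Licensed (1 → 5). Not NE.
(Originals, Sports): Service B can switch to Bundled (8 → 9). Not NE.
(Originals, News): Service A can switch to Licensed (1 → 7). Not NE.
(Originals, Bundled): Service A can switch to Licensed (1 → 2). Not NE.
(Licensed, Licensed): Service A can switch to News (5 → 6). Not NE.
(Licensed, Sports): Service A can switch to Originals (6 → 9). Not NE.
(Licensed, News): Service A can switch to News (7 → 8). Not NE.
(Licensed, Bundled): Service A can switch to News (2 → 7). Not NE.
(Sports, Licensed): Service A can switch to Licensed (3 → 5). Not NE.
(Sports, Sports): Service A can switch to Originals (2 → 9). Not NE.
(News, Licensed): Service A gets 6, best alternative 5; Service B gets 6, best alternative 3. No profitable deviation — NE.
(The remaining 5 profiles each have a profitable deviation by the same check.)

Pure NE: (News, Licensed)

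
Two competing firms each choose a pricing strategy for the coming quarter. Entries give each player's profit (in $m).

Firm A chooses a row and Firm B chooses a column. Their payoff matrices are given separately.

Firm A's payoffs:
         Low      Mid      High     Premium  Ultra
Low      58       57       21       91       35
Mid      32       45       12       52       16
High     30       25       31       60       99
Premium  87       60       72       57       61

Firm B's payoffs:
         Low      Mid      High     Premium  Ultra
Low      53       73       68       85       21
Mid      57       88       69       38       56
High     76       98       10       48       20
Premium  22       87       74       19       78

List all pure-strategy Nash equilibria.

The pure Nash equilibria are (Low, Premium) and (Premium, Mid).

Firm A against Low: payoffs 58, 32, 30, 87 → best response Premium.
Firm A against Mid: payoffs 57, 45, 25, 60 → best response Premium.
Firm A against High: payoffs 21, 12, 31, 72 → best response Premium.
Firm A against Premium: payoffs 91, 52, 60, 57 → best response Low.
Firm A against Ultra: payoffs 35, 16, 99, 61 → best response High.
Firm B against Low: payoffs 53, 73, 68, 85, 21 → best response Premium.
Firm B against Mid: payoffs 57, 88, 69, 38, 56 → best response Mid.
Firm B against High: payoffs 76, 98, 10, 48, 20 → best response Mid.
Firm B against Premium: payoffs 22, 87, 74, 19, 78 → best response Mid.
Mutual best responses: (Low, Premium); (Premium, Mid).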